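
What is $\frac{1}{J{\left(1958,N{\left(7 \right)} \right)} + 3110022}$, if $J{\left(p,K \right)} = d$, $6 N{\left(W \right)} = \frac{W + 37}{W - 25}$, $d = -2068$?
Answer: $\frac{1}{3107954} \approx 3.2176 \cdot 10^{-7}$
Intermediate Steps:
$N{\left(W \right)} = \frac{37 + W}{6 \left(-25 + W\right)}$ ($N{\left(W \right)} = \frac{\left(W + 37\right) \frac{1}{W - 25}}{6} = \frac{\left(37 + W\right) \frac{1}{-25 + W}}{6} = \frac{\frac{1}{-25 + W} \left(37 + W\right)}{6} = \frac{37 + W}{6 \left(-25 + W\right)}$)
$J{\left(p,K \right)} = -2068$
$\frac{1}{J{\left(1958,N{\left(7 \right)} \right)} + 3110022} = \frac{1}{-2068 + 3110022} = \frac{1}{3107954}$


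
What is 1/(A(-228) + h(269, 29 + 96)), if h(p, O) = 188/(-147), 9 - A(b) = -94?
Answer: 147/14953 ≈ 0.0098308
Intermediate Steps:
A(b) = 103 (A(b) = 9 - 1*(-94) = 9 + 94 = 103)
h(p, O) = -188/147 (h(p, O) = 188*(-1/147) = -188/147)
1/(A(-228) + h(269, 29 + 96)) = 1/(103 - 188/147) = 1/(14953/147) = 147/14953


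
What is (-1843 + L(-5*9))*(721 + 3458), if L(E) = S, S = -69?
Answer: -7990248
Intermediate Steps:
L(E) = -69
(-1843 + L(-5*9))*(721 + 3458) = (-1843 - 69)*(721 + 3458) = -1912*4179 = -7990248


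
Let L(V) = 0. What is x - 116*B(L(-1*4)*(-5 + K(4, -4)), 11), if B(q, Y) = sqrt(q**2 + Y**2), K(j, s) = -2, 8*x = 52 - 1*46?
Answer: -5101/4 ≈ -1275.3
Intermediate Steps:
x = 3/4 (x = (52 - 1*46)/8 = (52 - 46)/8 = (1/8)*6 = 3/4 ≈ 0.75000)
B(q, Y) = sqrt(Y**2 + q**2)
x - 116*B(L(-1*4)*(-5 + K(4, -4)), 11) = 3/4 - 116*sqrt(11**2 + (0*(-5 - 2))**2) = 3/4 - 116*sqrt(121 + (0*(-7))**2) = 3/4 - 116*sqrt(121 + 0**2) = 3/4 - 116*sqrt(121 + 0) = 3/4 - 116*sqrt(121) = 3/4 - 116*11 = 3/4 - 1276 = -5101/4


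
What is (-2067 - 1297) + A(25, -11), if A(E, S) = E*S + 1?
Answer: -3638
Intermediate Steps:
A(E, S) = 1 + E*S
(-2067 - 1297) + A(25, -11) = (-2067 - 1297) + (1 + 25*(-11)) = -3364 + (1 - 275) = -3364 - 274 = -3638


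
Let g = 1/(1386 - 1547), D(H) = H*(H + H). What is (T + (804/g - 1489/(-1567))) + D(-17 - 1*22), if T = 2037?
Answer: -194878466/1567 ≈ -1.2436e+5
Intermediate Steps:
D(H) = 2*H² (D(H) = H*(2*H) = 2*H²)
g = -1/161 (g = 1/(-161) = -1/161 ≈ -0.0062112)
(T + (804/g - 1489/(-1567))) + D(-17 - 1*22) = (2037 + (804/(-1/161) - 1489/(-1567))) + 2*(-17 - 1*22)² = (2037 + (804*(-161) - 1489*(-1/1567))) + 2*(-17 - 22)² = (2037 + (-129444 + 1489/1567)) + 2*(-39)² = (2037 - 202837259/1567) + 2*1521 = -199645280/1567 + 3042 = -194878466/1567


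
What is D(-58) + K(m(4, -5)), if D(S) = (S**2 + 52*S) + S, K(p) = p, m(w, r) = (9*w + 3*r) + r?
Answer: 306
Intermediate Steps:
m(w, r) = 4*r + 9*w (m(w, r) = (3*r + 9*w) + r = 4*r + 9*w)
D(S) = S**2 + 53*S
D(-58) + K(m(4, -5)) = -58*(53 - 58) + (4*(-5) + 9*4) = -58*(-5) + (-20 + 36) = 290 + 16 = 306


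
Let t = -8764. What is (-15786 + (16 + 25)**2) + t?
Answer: -22869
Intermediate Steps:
(-15786 + (16 + 25)**2) + t = (-15786 + (16 + 25)**2) - 8764 = (-15786 + 41**2) - 8764 = (-15786 + 1681) - 8764 = -14105 - 8764 = -22869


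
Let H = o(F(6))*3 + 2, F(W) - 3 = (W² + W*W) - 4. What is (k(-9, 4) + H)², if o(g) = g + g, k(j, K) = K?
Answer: 186624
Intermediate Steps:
F(W) = -1 + 2*W² (F(W) = 3 + ((W² + W*W) - 4) = 3 + ((W² + W²) - 4) = 3 + (2*W² - 4) = 3 + (-4 + 2*W²) = -1 + 2*W²)
o(g) = 2*g
H = 428 (H = (2*(-1 + 2*6²))*3 + 2 = (2*(-1 + 2*36))*3 + 2 = (2*(-1 + 72))*3 + 2 = (2*71)*3 + 2 = 142*3 + 2 = 426 + 2 = 428)
(k(-9, 4) + H)² = (4 + 428)² = 432² = 186624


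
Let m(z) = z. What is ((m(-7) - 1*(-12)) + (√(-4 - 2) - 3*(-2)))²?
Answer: (11 + I*√6)² ≈ 115.0 + 53.889*I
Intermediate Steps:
((m(-7) - 1*(-12)) + (√(-4 - 2) - 3*(-2)))² = ((-7 - 1*(-12)) + (√(-4 - 2) - 3*(-2)))² = ((-7 + 12) + (√(-6) + 6))² = (5 + (I*√6 + 6))² = (5 + (6 + I*√6))² = (11 + I*√6)²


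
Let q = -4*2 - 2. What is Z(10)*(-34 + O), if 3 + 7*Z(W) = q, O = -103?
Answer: 1781/7 ≈ 254.43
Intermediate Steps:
q = -10 (q = -8 - 2 = -10)
Z(W) = -13/7 (Z(W) = -3/7 + (⅐)*(-10) = -3/7 - 10/7 = -13/7)
Z(10)*(-34 + O) = -13*(-34 - 103)/7 = -13/7*(-137) = 1781/7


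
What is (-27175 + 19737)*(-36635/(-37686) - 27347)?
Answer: 3832661591633/18843 ≈ 2.0340e+8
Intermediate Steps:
(-27175 + 19737)*(-36635/(-37686) - 27347) = -7438*(-36635*(-1/37686) - 27347) = -7438*(36635/37686 - 27347) = -7438*(-1030562407/37686) = 3832661591633/18843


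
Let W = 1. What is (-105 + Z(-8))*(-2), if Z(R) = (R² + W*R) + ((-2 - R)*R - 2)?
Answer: 198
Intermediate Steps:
Z(R) = -2 + R + R² + R*(-2 - R) (Z(R) = (R² + 1*R) + ((-2 - R)*R - 2) = (R² + R) + (R*(-2 - R) - 2) = (R + R²) + (-2 + R*(-2 - R)) = -2 + R + R² + R*(-2 - R))
(-105 + Z(-8))*(-2) = (-105 + (-2 - 1*(-8)))*(-2) = (-105 + (-2 + 8))*(-2) = (-105 + 6)*(-2) = -99*(-2) = 198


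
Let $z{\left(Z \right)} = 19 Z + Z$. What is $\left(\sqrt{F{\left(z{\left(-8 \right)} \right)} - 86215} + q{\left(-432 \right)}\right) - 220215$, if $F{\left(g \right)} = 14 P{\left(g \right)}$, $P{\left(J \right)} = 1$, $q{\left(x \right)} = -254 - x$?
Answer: $-220037 + i \sqrt{86201} \approx -2.2004 \cdot 10^{5} + 293.6 i$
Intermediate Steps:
$z{\left(Z \right)} = 20 Z$
$F{\left(g \right)} = 14$ ($F{\left(g \right)} = 14 \cdot 1 = 14$)
$\left(\sqrt{F{\left(z{\left(-8 \right)} \right)} - 86215} + q{\left(-432 \right)}\right) - 220215 = \left(\sqrt{14 - 86215} - -178\right) - 220215 = \left(\sqrt{-86201} + \left(-254 + 432\right)\right) - 220215 = \left(i \sqrt{86201} + 178\right) - 220215 = \left(178 + i \sqrt{86201}\right) - 220215 = -220037 + i \sqrt{86201}$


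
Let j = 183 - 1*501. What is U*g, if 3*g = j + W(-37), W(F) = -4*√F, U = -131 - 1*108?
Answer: 25334 + 956*I*√37/3 ≈ 25334.0 + 1938.4*I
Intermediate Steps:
U = -239 (U = -131 - 108 = -239)
j = -318 (j = 183 - 501 = -318)
g = -106 - 4*I*√37/3 (g = (-318 - 4*I*√37)/3 = -106 - 4*I*√37/3 ≈ -106.0 - 8.1104*I)
U*g = -239*(-106 - 4*I*√37/3) = 25334 + 956*I*√37/3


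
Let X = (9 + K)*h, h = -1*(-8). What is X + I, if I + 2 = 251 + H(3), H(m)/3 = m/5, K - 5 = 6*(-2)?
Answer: 1334/5 ≈ 266.80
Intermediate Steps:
K = -7 (K = 5 + 6*(-2) = 5 - 12 = -7)
h = 8
H(m) = 3*m/5 (H(m) = 3*(m/5) = 3*m/5)
X = 16 (X = (9 - 7)*8 = 2*8 = 16)
I = 1254/5 (I = -2 + (251 + (⅗)*3) = -2 + (251 + 9/5) = -2 + 1264/5 = 1254/5 ≈ 250.80)
X + I = 16 + 1254/5 = 1334/5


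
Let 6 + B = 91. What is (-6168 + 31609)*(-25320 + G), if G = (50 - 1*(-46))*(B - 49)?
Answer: -556242024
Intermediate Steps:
B = 85 (B = -6 + 91 = 85)
G = 3456 (G = (50 - 1*(-46))*(85 - 49) = (50 + 46)*36 = 96*36 = 3456)
(-6168 + 31609)*(-25320 + G) = (-6168 + 31609)*(-25320 + 3456) = 25441*(-21864) = -556242024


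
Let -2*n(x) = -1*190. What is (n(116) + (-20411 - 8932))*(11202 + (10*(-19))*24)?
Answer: -194265216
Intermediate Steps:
n(x) = 95 (n(x) = -(-1)*190/2 = -1/2*(-190) = 95)
(n(116) + (-20411 - 8932))*(11202 + (10*(-19))*24) = (95 + (-20411 - 8932))*(11202 + (10*(-19))*24) = (95 - 29343)*(11202 - 190*24) = -29248*(11202 - 4560) = -29248*6642 = -194265216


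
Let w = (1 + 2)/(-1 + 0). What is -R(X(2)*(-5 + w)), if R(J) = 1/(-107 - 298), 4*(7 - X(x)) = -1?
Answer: 1/405 ≈ 0.0024691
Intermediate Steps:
w = -3 (w = 3/(-1) = 3*(-1) = -3)
X(x) = 29/4 (X(x) = 7 - ¼*(-1) = 7 + ¼ = 29/4)
R(J) = -1/405 (R(J) = 1/(-405) = -1/405)
-R(X(2)*(-5 + w)) = -1*(-1/405) = 1/405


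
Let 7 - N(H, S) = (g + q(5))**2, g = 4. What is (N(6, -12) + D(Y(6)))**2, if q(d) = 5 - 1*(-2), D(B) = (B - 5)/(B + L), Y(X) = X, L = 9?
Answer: 2920681/225 ≈ 12981.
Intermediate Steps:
D(B) = (-5 + B)/(9 + B) (D(B) = (B - 5)/(B + 9) = (-5 + B)/(9 + B))
q(d) = 7 (q(d) = 5 + 2 = 7)
N(H, S) = -114 (N(H, S) = 7 - (4 + 7)**2 = 7 - 1*11**2 = 7 - 1*121 = 7 - 121 = -114)
(N(6, -12) + D(Y(6)))**2 = (-114 + (-5 + 6)/(9 + 6))**2 = (-114 + 1/15)**2 = (-1709/15)**2 = 2920681/225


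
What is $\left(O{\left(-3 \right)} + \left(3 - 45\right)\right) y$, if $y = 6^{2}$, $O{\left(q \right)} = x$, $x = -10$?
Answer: $-1872$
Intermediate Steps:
$O{\left(q \right)} = -10$
$y = 36$
$\left(O{\left(-3 \right)} + \left(3 - 45\right)\right) y = \left(-10 + \left(3 - 45\right)\right) 36 = \left(-10 - 42\right) 36 = \left(-52\right) 36 = -1872$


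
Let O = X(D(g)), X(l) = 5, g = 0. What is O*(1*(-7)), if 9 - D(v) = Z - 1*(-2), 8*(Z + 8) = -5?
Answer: -35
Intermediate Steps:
Z = -69/8 (Z = -8 + (⅛)*(-5) = -8 - 5/8 = -69/8 ≈ -8.6250)
D(v) = 125/8 (D(v) = 9 - (-69/8 - 1*(-2)) = 9 - (-69/8 + 2) = 9 - 1*(-53/8) = 9 + 53/8 = 125/8)
O = 5
O*(1*(-7)) = 5*(1*(-7)) = 5*(-7) = -35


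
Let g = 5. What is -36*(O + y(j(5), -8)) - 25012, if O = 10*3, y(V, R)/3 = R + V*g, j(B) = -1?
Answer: -24688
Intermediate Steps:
y(V, R) = 3*R + 15*V (y(V, R) = 3*(R + V*5) = 3*(R + 5*V) = 3*R + 15*V)
O = 30
-36*(O + y(j(5), -8)) - 25012 = -36*(30 + (3*(-8) + 15*(-1))) - 25012 = -36*(30 + (-24 - 15)) - 25012 = -36*(30 - 39) - 25012 = -36*(-9) - 25012 = 324 - 25012 = -24688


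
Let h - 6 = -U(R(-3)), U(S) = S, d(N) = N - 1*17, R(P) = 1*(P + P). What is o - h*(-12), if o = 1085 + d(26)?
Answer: 1238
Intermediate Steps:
R(P) = 2*P (R(P) = 1*(2*P) = 2*P)
d(N) = -17 + N (d(N) = N - 17 = -17 + N)
o = 1094 (o = 1085 + (-17 + 26) = 1085 + 9 = 1094)
h = 12 (h = 6 - 2*(-3) = 6 - 1*(-6) = 6 + 6 = 12)
o - h*(-12) = 1094 - 12*(-12) = 1094 - 1*(-144) = 1094 + 144 = 1238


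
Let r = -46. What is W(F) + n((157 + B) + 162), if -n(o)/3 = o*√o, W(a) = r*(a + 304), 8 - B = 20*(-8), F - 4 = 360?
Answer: -30728 - 1461*√487 ≈ -62969.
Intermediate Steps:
F = 364 (F = 4 + 360 = 364)
B = 168 (B = 8 - 20*(-8) = 8 - 1*(-160) = 8 + 160 = 168)
W(a) = -13984 - 46*a (W(a) = -46*(a + 304) = -46*(304 + a) = -13984 - 46*a)
n(o) = -3*o^(3/2) (n(o) = -3*o*√o = -3*o^(3/2))
W(F) + n((157 + B) + 162) = (-13984 - 46*364) - 3*((157 + 168) + 162)^(3/2) = (-13984 - 16744) - 3*(325 + 162)^(3/2) = -30728 - 1461*√487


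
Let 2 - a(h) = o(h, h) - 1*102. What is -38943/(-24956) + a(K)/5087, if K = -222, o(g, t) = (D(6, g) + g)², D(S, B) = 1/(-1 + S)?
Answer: -25675448611/3173779300 ≈ -8.0899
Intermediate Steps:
o(g, t) = (⅕ + g)² (o(g, t) = (1/(-1 + 6) + g)² = (1/5 + g)² = (⅕ + g)²)
a(h) = 104 - (1 + 5*h)²/25 (a(h) = 2 - ((1 + 5*h)²/25 - 1*102) = 2 - ((1 + 5*h)²/25 - 102) = 2 - (-102 + (1 + 5*h)²/25) = 2 + (102 - (1 + 5*h)²/25) = 104 - (1 + 5*h)²/25)
-38943/(-24956) + a(K)/5087 = -38943/(-24956) + (104 - (1 + 5*(-222))²/25)/5087 = -38943*(-1/24956) + (104 - (1 - 1110)²/25)*(1/5087) = 38943/24956 + (104 - 1/25*(-1109)²)*(1/5087) = 38943/24956 + (104 - 1/25*1229881)*(1/5087) = 38943/24956 + (104 - 1229881/25)*(1/5087) = 38943/24956 - 1227281/25*1/5087 = 38943/24956 - 1227281/127175 = -25675448611/3173779300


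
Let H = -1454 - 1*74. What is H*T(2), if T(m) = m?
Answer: -3056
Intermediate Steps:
H = -1528 (H = -1454 - 74 = -1528)
H*T(2) = -1528*2 = -3056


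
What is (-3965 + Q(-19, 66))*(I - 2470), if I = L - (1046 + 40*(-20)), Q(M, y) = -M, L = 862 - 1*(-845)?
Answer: 3981514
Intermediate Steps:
L = 1707 (L = 862 + 845 = 1707)
I = 1461 (I = 1707 - (1046 + 40*(-20)) = 1707 - (1046 - 800) = 1707 - 1*246 = 1707 - 246 = 1461)
(-3965 + Q(-19, 66))*(I - 2470) = (-3965 - 1*(-19))*(1461 - 2470) = (-3965 + 19)*(-1009) = -3946*(-1009) = 3981514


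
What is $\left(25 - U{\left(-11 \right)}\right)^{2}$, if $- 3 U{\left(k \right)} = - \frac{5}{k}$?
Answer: $\frac{688900}{1089} \approx 632.6$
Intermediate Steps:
$U{\left(k \right)} = \frac{5}{3 k}$ ($U{\left(k \right)} = - \frac{\left(-5\right) \frac{1}{k}}{3} = \frac{5}{3 k}$)
$\left(25 - U{\left(-11 \right)}\right)^{2} = \left(25 - \frac{5}{3 \left(-11\right)}\right)^{2} = \left(25 - \frac{5}{3} \left(- \frac{1}{11}\right)\right)^{2} = \left(25 - - \frac{5}{33}\right)^{2} = \left(25 + \frac{5}{33}\right)^{2} = \left(\frac{830}{33}\right)^{2} = \frac{688900}{1089}$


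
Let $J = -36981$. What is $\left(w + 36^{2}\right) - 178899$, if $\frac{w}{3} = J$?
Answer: $-288546$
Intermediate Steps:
$w = -110943$ ($w = 3 \left(-36981\right) = -110943$)
$\left(w + 36^{2}\right) - 178899 = \left(-110943 + 36^{2}\right) - 178899 = \left(-110943 + 1296\right) - 178899 = -109647 - 178899 = -288546$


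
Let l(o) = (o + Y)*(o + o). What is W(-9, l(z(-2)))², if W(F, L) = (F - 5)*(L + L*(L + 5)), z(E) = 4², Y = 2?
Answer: 22026576789504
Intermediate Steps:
z(E) = 16
l(o) = 2*o*(2 + o) (l(o) = (o + 2)*(o + o) = (2 + o)*(2*o) = 2*o*(2 + o))
W(F, L) = (-5 + F)*(L + L*(5 + L))
W(-9, l(z(-2)))² = ((2*16*(2 + 16))*(-30 - 10*16*(2 + 16) + 6*(-9) - 18*16*(2 + 16)))² = ((2*16*18)*(-30 - 10*16*18 - 54 - 18*16*18))² = (576*(-30 - 5*576 - 54 - 9*576))² = (576*(-30 - 2880 - 54 - 5184))² = (576*(-8148))² = (-4693248)² = 22026576789504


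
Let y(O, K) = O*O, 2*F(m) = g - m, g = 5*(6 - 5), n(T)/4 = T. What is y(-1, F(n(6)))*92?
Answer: 92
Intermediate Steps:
n(T) = 4*T
g = 5 (g = 5*1 = 5)
F(m) = 5/2 - m/2 (F(m) = (5 - m)/2 = 5/2 - m/2)
y(O, K) = O²
y(-1, F(n(6)))*92 = (-1)²*92 = 1*92 = 92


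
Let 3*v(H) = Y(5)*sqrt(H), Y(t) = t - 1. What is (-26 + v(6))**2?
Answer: 2060/3 - 208*sqrt(6)/3 ≈ 516.83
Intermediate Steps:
Y(t) = -1 + t
v(H) = 4*sqrt(H)/3 (v(H) = ((-1 + 5)*sqrt(H))/3 = (4*sqrt(H))/3 = 4*sqrt(H)/3)
(-26 + v(6))**2 = (-26 + 4*sqrt(6)/3)**2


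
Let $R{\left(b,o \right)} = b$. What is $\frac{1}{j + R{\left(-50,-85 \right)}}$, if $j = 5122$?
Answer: $\frac{1}{5072} \approx 0.00019716$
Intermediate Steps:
$\frac{1}{j + R{\left(-50,-85 \right)}} = \frac{1}{5122 - 50} = \frac{1}{5072}$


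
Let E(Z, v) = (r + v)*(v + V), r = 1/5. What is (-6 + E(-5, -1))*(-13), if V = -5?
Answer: 78/5 ≈ 15.600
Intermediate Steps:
r = 1/5 ≈ 0.20000
E(Z, v) = (-5 + v)*(1/5 + v) (E(Z, v) = (1/5 + v)*(v - 5) = (1/5 + v)*(-5 + v) = (-5 + v)*(1/5 + v))
(-6 + E(-5, -1))*(-13) = (-6 + (-1 + (-1)**2 - 24/5*(-1)))*(-13) = (-6 + (-1 + 1 + 24/5))*(-13) = (-6 + 24/5)*(-13) = -6/5*(-13) = 78/5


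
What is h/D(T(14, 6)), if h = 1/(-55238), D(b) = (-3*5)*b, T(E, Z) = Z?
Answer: 1/4971420 ≈ 2.0115e-7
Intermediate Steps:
D(b) = -15*b
h = -1/55238 ≈ -1.8103e-5
h/D(T(14, 6)) = -1/(55238*((-15*6))) = -1/55238/(-90) = -1/55238*(-1/90) = 1/4971420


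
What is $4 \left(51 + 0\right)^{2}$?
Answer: $10404$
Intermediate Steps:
$4 \left(51 + 0\right)^{2} = 4 \cdot 51^{2} = 4 \cdot 2601 = 10404$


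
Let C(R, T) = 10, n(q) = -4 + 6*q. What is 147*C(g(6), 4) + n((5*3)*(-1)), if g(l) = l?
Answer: 1376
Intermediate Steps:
147*C(g(6), 4) + n((5*3)*(-1)) = 147*10 + (-4 + 6*((5*3)*(-1))) = 1470 + (-4 + 6*(15*(-1))) = 1470 + (-4 + 6*(-15)) = 1470 + (-4 - 90) = 1470 - 94 = 1376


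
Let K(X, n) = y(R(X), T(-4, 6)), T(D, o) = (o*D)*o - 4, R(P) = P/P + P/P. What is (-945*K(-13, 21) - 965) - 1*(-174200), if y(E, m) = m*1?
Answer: 313095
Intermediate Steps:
R(P) = 2 (R(P) = 1 + 1 = 2)
T(D, o) = -4 + D*o**2 (T(D, o) = (D*o)*o - 4 = D*o**2 - 4 = -4 + D*o**2)
y(E, m) = m
K(X, n) = -148 (K(X, n) = -4 - 4*6**2 = -4 - 4*36 = -4 - 144 = -148)
(-945*K(-13, 21) - 965) - 1*(-174200) = (-945*(-148) - 965) - 1*(-174200) = (139860 - 965) + 174200 = 138895 + 174200 = 313095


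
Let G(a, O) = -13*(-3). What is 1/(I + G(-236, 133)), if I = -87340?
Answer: -1/87301 ≈ -1.1455e-5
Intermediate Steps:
G(a, O) = 39
1/(I + G(-236, 133)) = 1/(-87340 + 39) = 1/(-87301) = -1/87301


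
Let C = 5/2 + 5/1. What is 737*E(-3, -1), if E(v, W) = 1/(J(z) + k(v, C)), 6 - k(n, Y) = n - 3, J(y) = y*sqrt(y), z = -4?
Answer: 2211/52 + 737*I/26 ≈ 42.519 + 28.346*I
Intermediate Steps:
J(y) = y**(3/2)
C = 15/2 (C = 5*(1/2) + 5*1 = 5/2 + 5 = 15/2 ≈ 7.5000)
k(n, Y) = 9 - n (k(n, Y) = 6 - (n - 3) = 6 - (-3 + n) = 6 + (3 - n) = 9 - n)
E(v, W) = 1/(9 - v - 8*I) (E(v, W) = 1/((-4)**(3/2) + (9 - v)) = 1/(-8*I + (9 - v)) = 1/(9 - v - 8*I))
737*E(-3, -1) = 737*(-1/(-9 - 3 + 8*I)) = 737*(-1/(-12 + 8*I)) = 737*(-(-12 - 8*I)/208) = -737*(-12 - 8*I)/208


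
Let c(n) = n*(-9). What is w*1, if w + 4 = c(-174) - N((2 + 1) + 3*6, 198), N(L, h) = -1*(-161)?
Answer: 1401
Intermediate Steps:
c(n) = -9*n
N(L, h) = 161
w = 1401 (w = -4 + (-9*(-174) - 1*161) = -4 + (1566 - 161) = -4 + 1405 = 1401)
w*1 = 1401*1 = 1401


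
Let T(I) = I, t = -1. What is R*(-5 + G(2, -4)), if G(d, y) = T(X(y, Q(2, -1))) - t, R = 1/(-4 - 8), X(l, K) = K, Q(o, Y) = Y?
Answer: 5/12 ≈ 0.41667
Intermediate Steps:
R = -1/12 (R = 1/(-12) = -1/12 ≈ -0.083333)
G(d, y) = 0 (G(d, y) = -1 - 1*(-1) = -1 + 1 = 0)
R*(-5 + G(2, -4)) = -(-5 + 0)/12 = -1/12*(-5) = 5/12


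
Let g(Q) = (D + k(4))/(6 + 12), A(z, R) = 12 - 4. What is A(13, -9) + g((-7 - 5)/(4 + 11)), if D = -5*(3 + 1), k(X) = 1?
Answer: 125/18 ≈ 6.9444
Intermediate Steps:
D = -20 (D = -5*4 = -20)
A(z, R) = 8
g(Q) = -19/18 (g(Q) = (-20 + 1)/(6 + 12) = -19/18)
A(13, -9) + g((-7 - 5)/(4 + 11)) = 8 - 19/18 = 125/18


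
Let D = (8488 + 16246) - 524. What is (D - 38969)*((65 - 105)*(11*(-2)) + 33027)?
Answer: -500433413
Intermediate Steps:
D = 24210 (D = 24734 - 524 = 24210)
(D - 38969)*((65 - 105)*(11*(-2)) + 33027) = (24210 - 38969)*((65 - 105)*(11*(-2)) + 33027) = -14759*(-40*(-22) + 33027) = -14759*(880 + 33027) = -14759*33907 = -500433413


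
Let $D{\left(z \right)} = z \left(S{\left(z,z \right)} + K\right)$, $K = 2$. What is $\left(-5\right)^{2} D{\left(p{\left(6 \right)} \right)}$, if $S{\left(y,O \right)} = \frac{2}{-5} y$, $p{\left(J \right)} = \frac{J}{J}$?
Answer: $40$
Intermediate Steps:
$p{\left(J \right)} = 1$
$S{\left(y,O \right)} = - \frac{2 y}{5}$ ($S{\left(y,O \right)} = 2 \left(- \frac{1}{5}\right) y = - \frac{2 y}{5}$)
$D{\left(z \right)} = z \left(2 - \frac{2 z}{5}\right)$ ($D{\left(z \right)} = z \left(- \frac{2 z}{5} + 2\right) = z \left(2 - \frac{2 z}{5}\right)$)
$\left(-5\right)^{2} D{\left(p{\left(6 \right)} \right)} = \left(-5\right)^{2} \cdot \frac{2}{5} \cdot 1 \left(5 - 1\right) = 25 \cdot \frac{2}{5} \cdot 1 \left(5 - 1\right) = 25 \cdot \frac{2}{5} \cdot 1 \cdot 4 = 25 \cdot \frac{8}{5} = 40$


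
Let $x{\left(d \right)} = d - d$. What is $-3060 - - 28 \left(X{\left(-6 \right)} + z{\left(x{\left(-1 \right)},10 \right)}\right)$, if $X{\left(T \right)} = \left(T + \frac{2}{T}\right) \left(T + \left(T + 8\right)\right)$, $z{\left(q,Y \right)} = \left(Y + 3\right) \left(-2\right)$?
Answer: $- \frac{9236}{3} \approx -3078.7$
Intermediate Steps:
$x{\left(d \right)} = 0$
$z{\left(q,Y \right)} = -6 - 2 Y$ ($z{\left(q,Y \right)} = \left(3 + Y\right) \left(-2\right) = -6 - 2 Y$)
$X{\left(T \right)} = \left(8 + 2 T\right) \left(T + \frac{2}{T}\right)$ ($X{\left(T \right)} = \left(T + \frac{2}{T}\right) \left(T + \left(8 + T\right)\right) = \left(T + \frac{2}{T}\right) \left(8 + 2 T\right) = \left(8 + 2 T\right) \left(T + \frac{2}{T}\right)$)
$-3060 - - 28 \left(X{\left(-6 \right)} + z{\left(x{\left(-1 \right)},10 \right)}\right) = -3060 - - 28 \left(\left(4 + 2 \left(-6\right)^{2} + 8 \left(-6\right) + \frac{16}{-6}\right) - 26\right) = -3060 - - 28 \left(\left(4 + 2 \cdot 36 - 48 + 16 \left(- \frac{1}{6}\right)\right) - 26\right) = -3060 - - 28 \left(\left(4 + 72 - 48 - \frac{8}{3}\right) - 26\right) = -3060 - - 28 \left(\frac{76}{3} - 26\right) = -3060 - \left(-28\right) \left(- \frac{2}{3}\right) = -3060 - \frac{56}{3} = - \frac{9236}{3}$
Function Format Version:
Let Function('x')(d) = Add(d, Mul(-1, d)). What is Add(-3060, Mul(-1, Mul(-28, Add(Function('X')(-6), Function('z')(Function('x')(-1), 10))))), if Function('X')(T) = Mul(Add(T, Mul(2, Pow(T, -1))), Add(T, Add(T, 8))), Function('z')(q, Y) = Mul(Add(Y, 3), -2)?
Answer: Rational(-9236, 3) ≈ -3078.7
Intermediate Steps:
Function('x')(d) = 0
Function('z')(q, Y) = Add(-6, Mul(-2, Y)) (Function('z')(q, Y) = Mul(Add(3, Y), -2) = Add(-6, Mul(-2, Y)))
Function('X')(T) = Mul(Add(8, Mul(2, T)), Add(T, Mul(2, Pow(T, -1)))) (Function('X')(T) = Mul(Add(T, Mul(2, Pow(T, -1))), Add(T, Add(8, T))) = Mul(Add(T, Mul(2, Pow(T, -1))), Add(8, Mul(2, T))) = Mul(Add(8, Mul(2, T)), Add(T, Mul(2, Pow(T, -1)))))
Add(-3060, Mul(-1, Mul(-28, Add(Function('X')(-6), Function('z')(Function('x')(-1), 10))))) = Add(-3060, Mul(-1, Mul(-28, Add(Add(4, Mul(2, Pow(-6, 2)), Mul(8, -6), Mul(16, Pow(-6, -1))), Add(-6, Mul(-2, 10)))))) = Add(-3060, Mul(-1, Mul(-28, Add(Add(4, Mul(2, 36), -48, Mul(16, Rational(-1, 6))), Add(-6, -20))))) = Add(-3060, Mul(-1, Mul(-28, Add(Add(4, 72, -48, Rational(-8, 3)), -26)))) = Add(-3060, Mul(-1, Mul(-28, Add(Rational(76, 3), -26)))) = Add(-3060, Mul(-1, Mul(-28, Rational(-2, 3)))) = Add(-3060, Mul(-1, Rational(56, 3))) = Add(-3060, Rational(-56, 3)) = Rational(-9236, 3)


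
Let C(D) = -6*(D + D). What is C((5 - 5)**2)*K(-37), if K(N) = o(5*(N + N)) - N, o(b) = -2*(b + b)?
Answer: 0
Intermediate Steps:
o(b) = -4*b
K(N) = -41*N (K(N) = -20*(N + N) - N = -20*2*N - N = -40*N - N = -41*N)
C(D) = -12*D
C((5 - 5)**2)*K(-37) = (-12*(5 - 5)**2)*(-41*(-37)) = -12*0**2*1517 = -12*0*1517 = 0*1517 = 0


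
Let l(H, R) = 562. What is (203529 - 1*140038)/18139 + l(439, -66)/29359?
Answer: 10022601/2847823 ≈ 3.5194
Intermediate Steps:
(203529 - 1*140038)/18139 + l(439, -66)/29359 = (203529 - 1*140038)/18139 + 562/29359 = (203529 - 140038)*(1/18139) + 562*(1/29359) = 63491*(1/18139) + 562/29359 = 63491/18139 + 562/29359 = 10022601/2847823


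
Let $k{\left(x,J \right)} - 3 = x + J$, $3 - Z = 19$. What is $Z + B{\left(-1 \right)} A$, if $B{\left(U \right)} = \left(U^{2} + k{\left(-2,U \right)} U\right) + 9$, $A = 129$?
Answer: $1274$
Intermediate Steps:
$Z = -16$ ($Z = 3 - 19 = -16$)
$k{\left(x,J \right)} = 3 + J + x$ ($k{\left(x,J \right)} = 3 + \left(x + J\right) = 3 + \left(J + x\right) = 3 + J + x$)
$B{\left(U \right)} = 9 + U^{2} + U \left(1 + U\right)$ ($B{\left(U \right)} = \left(U^{2} + \left(3 + U - 2\right) U\right) + 9 = \left(U^{2} + \left(1 + U\right) U\right) + 9 = \left(U^{2} + U \left(1 + U\right)\right) + 9 = 9 + U^{2} + U \left(1 + U\right)$)
$Z + B{\left(-1 \right)} A = -16 + \left(9 - 1 + 2 \left(-1\right)^{2}\right) 129 = -16 + \left(9 - 1 + 2 \cdot 1\right) 129 = -16 + \left(9 - 1 + 2\right) 129 = -16 + 10 \cdot 129 = -16 + 1290 = 1274$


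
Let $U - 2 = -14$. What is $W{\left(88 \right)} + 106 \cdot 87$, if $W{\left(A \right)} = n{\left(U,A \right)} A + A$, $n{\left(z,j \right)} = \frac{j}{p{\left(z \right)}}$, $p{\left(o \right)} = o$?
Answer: $\frac{25994}{3} \approx 8664.7$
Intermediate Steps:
$U = -12$ ($U = 2 - 14 = -12$)
$n{\left(z,j \right)} = \frac{j}{z}$
$W{\left(A \right)} = A - \frac{A^{2}}{12}$ ($W{\left(A \right)} = \frac{A}{-12} A + A = A \left(- \frac{1}{12}\right) A + A = - \frac{A}{12} A + A = - \frac{A^{2}}{12} + A = A - \frac{A^{2}}{12}$)
$W{\left(88 \right)} + 106 \cdot 87 = \frac{1}{12} \cdot 88 \left(12 - 88\right) + 106 \cdot 87 = \frac{1}{12} \cdot 88 \left(12 - 88\right) + 9222 = \frac{1}{12} \cdot 88 \left(-76\right) + 9222 = - \frac{1672}{3} + 9222 = \frac{25994}{3}$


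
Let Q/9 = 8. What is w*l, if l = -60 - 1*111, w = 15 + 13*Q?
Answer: -162621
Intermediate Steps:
Q = 72 (Q = 9*8 = 72)
w = 951 (w = 15 + 13*72 = 15 + 936 = 951)
l = -171 (l = -60 - 111 = -171)
w*l = 951*(-171) = -162621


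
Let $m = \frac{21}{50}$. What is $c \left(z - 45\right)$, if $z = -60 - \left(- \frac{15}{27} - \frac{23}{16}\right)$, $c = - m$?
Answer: $\frac{103831}{2400} \approx 43.263$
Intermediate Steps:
$m = \frac{21}{50}$ ($m = 21 \cdot \frac{1}{50} = \frac{21}{50} \approx 0.42$)
$c = - \frac{21}{50}$ ($c = \left(-1\right) \frac{21}{50} = - \frac{21}{50} \approx -0.42$)
$z = - \frac{8353}{144}$ ($z = -60 - \left(\left(-15\right) \frac{1}{27} - \frac{23}{16}\right) = -60 - \left(- \frac{5}{9} - \frac{23}{16}\right) = -60 - - \frac{287}{144} = -60 + \frac{287}{144} = - \frac{8353}{144} \approx -58.007$)
$c \left(z - 45\right) = - \frac{21 \left(- \frac{8353}{144} - 45\right)}{50} = \left(- \frac{21}{50}\right) \left(- \frac{14833}{144}\right) = \frac{103831}{2400}$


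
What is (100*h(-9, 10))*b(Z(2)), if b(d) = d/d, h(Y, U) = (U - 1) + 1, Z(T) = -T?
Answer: 1000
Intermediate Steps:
h(Y, U) = U (h(Y, U) = (-1 + U) + 1 = U)
b(d) = 1
(100*h(-9, 10))*b(Z(2)) = (100*10)*1 = 1000*1 = 1000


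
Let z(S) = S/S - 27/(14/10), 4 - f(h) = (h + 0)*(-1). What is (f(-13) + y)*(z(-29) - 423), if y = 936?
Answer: -2863503/7 ≈ -4.0907e+5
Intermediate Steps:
f(h) = 4 + h (f(h) = 4 - (h + 0)*(-1) = 4 - h*(-1) = 4 - (-1)*h = 4 + h)
z(S) = -128/7 (z(S) = 1 - 27/(14*(⅒)) = 1 - 27/7/5 = 1 - 27*5/7 = 1 - 135/7 = -128/7)
(f(-13) + y)*(z(-29) - 423) = ((4 - 13) + 936)*(-128/7 - 423) = (-9 + 936)*(-3089/7) = 927*(-3089/7) = -2863503/7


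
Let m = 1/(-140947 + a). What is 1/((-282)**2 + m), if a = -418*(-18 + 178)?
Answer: 207827/16527234347 ≈ 1.2575e-5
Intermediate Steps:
a = -66880 (a = -418*160 = -66880)
m = -1/207827 (m = 1/(-140947 - 66880) = 1/(-207827) = -1/207827 ≈ -4.8117e-6)
1/((-282)**2 + m) = 1/((-282)**2 - 1/207827) = 1/(79524 - 1/207827) = 1/(16527234347/207827) = 207827/16527234347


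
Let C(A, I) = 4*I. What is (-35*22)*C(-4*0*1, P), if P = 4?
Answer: -12320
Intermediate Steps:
(-35*22)*C(-4*0*1, P) = (-35*22)*(4*4) = -770*16 = -12320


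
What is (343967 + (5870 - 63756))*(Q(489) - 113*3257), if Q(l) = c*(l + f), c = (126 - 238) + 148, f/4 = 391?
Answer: -84145862773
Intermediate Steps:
f = 1564 (f = 4*391 = 1564)
c = 36 (c = -112 + 148 = 36)
Q(l) = 56304 + 36*l (Q(l) = 36*(l + 1564) = 36*(1564 + l) = 56304 + 36*l)
(343967 + (5870 - 63756))*(Q(489) - 113*3257) = (343967 + (5870 - 63756))*((56304 + 36*489) - 113*3257) = (343967 - 57886)*((56304 + 17604) - 368041) = 286081*(73908 - 368041) = 286081*(-294133) = -84145862773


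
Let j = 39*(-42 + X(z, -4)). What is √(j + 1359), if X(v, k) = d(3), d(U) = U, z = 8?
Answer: 9*I*√2 ≈ 12.728*I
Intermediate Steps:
X(v, k) = 3
j = -1521 (j = 39*(-42 + 3) = 39*(-39) = -1521)
√(j + 1359) = √(-1521 + 1359) = √(-162) = 9*I*√2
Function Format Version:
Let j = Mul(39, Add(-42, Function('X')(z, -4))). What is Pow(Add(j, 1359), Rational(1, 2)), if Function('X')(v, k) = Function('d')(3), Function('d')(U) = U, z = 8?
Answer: Mul(9, I, Pow(2, Rational(1, 2))) ≈ Mul(12.728, I)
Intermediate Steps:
Function('X')(v, k) = 3
j = -1521 (j = Mul(39, Add(-42, 3)) = Mul(39, -39) = -1521)
Pow(Add(j, 1359), Rational(1, 2)) = Pow(Add(-1521, 1359), Rational(1, 2)) = Pow(-162, Rational(1, 2)) = Mul(9, I, Pow(2, Rational(1, 2)))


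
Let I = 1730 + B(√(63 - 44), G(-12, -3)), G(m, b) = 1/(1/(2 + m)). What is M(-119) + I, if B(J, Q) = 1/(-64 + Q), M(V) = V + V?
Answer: 110407/74 ≈ 1492.0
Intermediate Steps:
G(m, b) = 2 + m
M(V) = 2*V
I = 128019/74 (I = 1730 + 1/(-64 + (2 - 12)) = 1730 + 1/(-64 - 10) = 1730 + 1/(-74) = 1730 - 1/74 = 128019/74 ≈ 1730.0)
M(-119) + I = 2*(-119) + 128019/74 = -238 + 128019/74 = 110407/74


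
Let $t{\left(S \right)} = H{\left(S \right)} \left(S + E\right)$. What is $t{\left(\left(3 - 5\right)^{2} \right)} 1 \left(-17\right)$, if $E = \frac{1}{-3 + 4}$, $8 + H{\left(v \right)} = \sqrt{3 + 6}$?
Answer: $425$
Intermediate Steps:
$H{\left(v \right)} = -5$ ($H{\left(v \right)} = -8 + \sqrt{3 + 6} = -8 + \sqrt{9} = -8 + 3 = -5$)
$E = 1$ ($E = 1^{-1} = 1$)
$t{\left(S \right)} = -5 - 5 S$ ($t{\left(S \right)} = - 5 \left(S + 1\right) = - 5 \left(1 + S\right) = -5 - 5 S$)
$t{\left(\left(3 - 5\right)^{2} \right)} 1 \left(-17\right) = \left(-5 - 5 \left(3 - 5\right)^{2}\right) 1 \left(-17\right) = \left(-5 - 5 \left(-2\right)^{2}\right) 1 \left(-17\right) = \left(-5 - 20\right) 1 \left(-17\right) = \left(-25\right) 1 \left(-17\right) = \left(-25\right) \left(-17\right) = 425$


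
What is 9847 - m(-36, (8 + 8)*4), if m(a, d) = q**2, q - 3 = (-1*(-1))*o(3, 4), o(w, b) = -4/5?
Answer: 246054/25 ≈ 9842.2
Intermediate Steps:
o(w, b) = -4/5 (o(w, b) = -4*1/5 = -4/5)
q = 11/5 (q = 3 - 1*(-1)*(-4/5) = 3 + 1*(-4/5) = 3 - 4/5 = 11/5 ≈ 2.2000)
m(a, d) = 121/25 (m(a, d) = (11/5)**2 = 121/25)
9847 - m(-36, (8 + 8)*4) = 9847 - 1*121/25 = 9847 - 121/25 = 246054/25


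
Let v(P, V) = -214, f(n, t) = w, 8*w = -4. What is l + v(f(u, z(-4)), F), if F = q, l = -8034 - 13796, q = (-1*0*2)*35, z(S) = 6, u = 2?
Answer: -22044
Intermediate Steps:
w = -½ (w = (⅛)*(-4) = -½ ≈ -0.50000)
f(n, t) = -½
q = 0 (q = (0*2)*35 = 0*35 = 0)
l = -21830
F = 0
l + v(f(u, z(-4)), F) = -21830 - 214 = -22044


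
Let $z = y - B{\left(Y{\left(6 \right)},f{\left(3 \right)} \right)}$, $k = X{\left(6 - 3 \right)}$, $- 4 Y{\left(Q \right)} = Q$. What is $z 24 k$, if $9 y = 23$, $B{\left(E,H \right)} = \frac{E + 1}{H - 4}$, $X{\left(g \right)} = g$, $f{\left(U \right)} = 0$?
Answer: $175$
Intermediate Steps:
$Y{\left(Q \right)} = - \frac{Q}{4}$
$B{\left(E,H \right)} = \frac{1 + E}{-4 + H}$
$k = 3$ ($k = 6 - 3 = 3$)
$y = \frac{23}{9}$ ($y = \frac{1}{9} \cdot 23 = \frac{23}{9} \approx 2.5556$)
$z = \frac{175}{72}$ ($z = \frac{23}{9} - \frac{1 - \frac{3}{2}}{-4 + 0} = \frac{23}{9} - \frac{1 - \frac{3}{2}}{-4} = \frac{23}{9} - \left(- \frac{1}{4}\right) \left(- \frac{1}{2}\right) = \frac{23}{9} - \frac{1}{8} = \frac{175}{72} \approx 2.4306$)
$z 24 k = \frac{175}{72} \cdot 24 \cdot 3 = \frac{175}{3} \cdot 3 = 175$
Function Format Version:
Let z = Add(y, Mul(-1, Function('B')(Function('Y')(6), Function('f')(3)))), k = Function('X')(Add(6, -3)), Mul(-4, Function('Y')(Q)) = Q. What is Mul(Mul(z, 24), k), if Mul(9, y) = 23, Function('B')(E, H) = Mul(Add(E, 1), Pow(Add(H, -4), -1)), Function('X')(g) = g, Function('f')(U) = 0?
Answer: 175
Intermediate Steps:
Function('Y')(Q) = Mul(Rational(-1, 4), Q)
Function('B')(E, H) = Mul(Pow(Add(-4, H), -1), Add(1, E)) (Function('B')(E, H) = Mul(Add(1, E), Pow(Add(-4, H), -1)) = Mul(Pow(Add(-4, H), -1), Add(1, E)))
k = 3 (k = Add(6, -3) = 3)
y = Rational(23, 9) (y = Mul(Rational(1, 9), 23) = Rational(23, 9) ≈ 2.5556)
z = Rational(175, 72) (z = Add(Rational(23, 9), Mul(-1, Mul(Pow(Add(-4, 0), -1), Add(1, Mul(Rational(-1, 4), 6))))) = Add(Rational(23, 9), Mul(-1, Mul(Pow(-4, -1), Add(1, Rational(-3, 2))))) = Add(Rational(23, 9), Mul(-1, Mul(Rational(-1, 4), Rational(-1, 2)))) = Add(Rational(23, 9), Mul(-1, Rational(1, 8))) = Add(Rational(23, 9), Rational(-1, 8)) = Rational(175, 72) ≈ 2.4306)
Mul(Mul(z, 24), k) = Mul(Mul(Rational(175, 72), 24), 3) = Mul(Rational(175, 3), 3) = 175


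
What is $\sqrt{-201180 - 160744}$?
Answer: $2 i \sqrt{90481} \approx 601.6 i$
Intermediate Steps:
$\sqrt{-201180 - 160744} = \sqrt{-361924} = 2 i \sqrt{90481}$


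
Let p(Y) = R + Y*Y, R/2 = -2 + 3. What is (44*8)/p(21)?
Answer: 352/443 ≈ 0.79458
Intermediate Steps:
R = 2 (R = 2*(-2 + 3) = 2*1 = 2)
p(Y) = 2 + Y² (p(Y) = 2 + Y*Y = 2 + Y²)
(44*8)/p(21) = (44*8)/(2 + 21²) = 352/(2 + 441) = 352/443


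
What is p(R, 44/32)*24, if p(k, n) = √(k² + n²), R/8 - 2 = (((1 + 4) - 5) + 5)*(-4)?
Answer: 15*√53089 ≈ 3456.2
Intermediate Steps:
R = -144 (R = 16 + 8*((((1 + 4) - 5) + 5)*(-4)) = 16 + 8*(((5 - 5) + 5)*(-4)) = 16 + 8*((0 + 5)*(-4)) = 16 + 8*(5*(-4)) = 16 + 8*(-20) = 16 - 160 = -144)
p(R, 44/32)*24 = √((-144)² + (44/32)²)*24 = √(20736 + (44*(1/32))²)*24 = √(20736 + (11/8)²)*24 = √(20736 + 121/64)*24 = √(1327225/64)*24 = (5*√53089/8)*24 = 15*√53089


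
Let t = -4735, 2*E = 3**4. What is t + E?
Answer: -9389/2 ≈ -4694.5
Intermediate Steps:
E = 81/2 (E = (1/2)*3**4 = (1/2)*81 = 81/2 ≈ 40.500)
t + E = -4735 + 81/2 = -9389/2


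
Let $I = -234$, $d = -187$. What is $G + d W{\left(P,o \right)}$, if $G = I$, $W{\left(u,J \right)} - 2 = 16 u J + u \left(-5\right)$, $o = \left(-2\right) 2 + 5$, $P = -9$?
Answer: $17905$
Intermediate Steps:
$o = 1$ ($o = -4 + 5 = 1$)
$W{\left(u,J \right)} = 2 - 5 u + 16 J u$ ($W{\left(u,J \right)} = 2 + \left(16 u J + u \left(-5\right)\right) = 2 + \left(16 J u - 5 u\right) = 2 + \left(- 5 u + 16 J u\right) = 2 - 5 u + 16 J u$)
$G = -234$
$G + d W{\left(P,o \right)} = -234 - 187 \left(2 - -45 + 16 \cdot 1 \left(-9\right)\right) = -234 - 187 \left(2 + 45 - 144\right) = -234 - -18139 = -234 + 18139 = 17905$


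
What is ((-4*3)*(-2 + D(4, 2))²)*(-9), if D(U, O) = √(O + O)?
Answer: 0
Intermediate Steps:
D(U, O) = √2*√O (D(U, O) = √(2*O) = √2*√O)
((-4*3)*(-2 + D(4, 2))²)*(-9) = ((-4*3)*(-2 + √2*√2)²)*(-9) = -12*(-2 + 2)²*(-9) = -12*0²*(-9) = -12*0*(-9) = 0*(-9) = 0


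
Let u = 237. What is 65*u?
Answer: 15405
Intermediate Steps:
65*u = 65*237 = 15405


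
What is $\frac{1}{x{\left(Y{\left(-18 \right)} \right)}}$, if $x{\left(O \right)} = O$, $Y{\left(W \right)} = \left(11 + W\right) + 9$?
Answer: $\frac{1}{2} \approx 0.5$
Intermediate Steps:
$Y{\left(W \right)} = 20 + W$
$\frac{1}{x{\left(Y{\left(-18 \right)} \right)}} = \frac{1}{20 - 18} = \frac{1}{2}$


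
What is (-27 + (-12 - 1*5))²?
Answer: 1936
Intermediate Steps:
(-27 + (-12 - 1*5))² = (-27 + (-12 - 5))² = (-27 - 17)² = (-44)² = 1936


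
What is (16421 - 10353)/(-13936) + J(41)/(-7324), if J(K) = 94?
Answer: -2859501/6379204 ≈ -0.44825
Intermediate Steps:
(16421 - 10353)/(-13936) + J(41)/(-7324) = (16421 - 10353)/(-13936) + 94/(-7324) = 6068*(-1/13936) + 94*(-1/7324) = -1517/3484 - 47/3662 = -2859501/6379204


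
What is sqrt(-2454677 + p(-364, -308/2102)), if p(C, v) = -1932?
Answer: I*sqrt(2456609) ≈ 1567.4*I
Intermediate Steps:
sqrt(-2454677 + p(-364, -308/2102)) = sqrt(-2454677 - 1932) = sqrt(-2456609) = I*sqrt(2456609)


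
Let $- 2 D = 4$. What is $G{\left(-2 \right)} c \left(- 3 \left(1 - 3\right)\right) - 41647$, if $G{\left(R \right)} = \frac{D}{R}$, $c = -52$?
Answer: $-41959$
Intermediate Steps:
$D = -2$ ($D = \left(- \frac{1}{2}\right) 4 = -2$)
$G{\left(R \right)} = - \frac{2}{R}$
$G{\left(-2 \right)} c \left(- 3 \left(1 - 3\right)\right) - 41647 = - \frac{2}{-2} \left(- 52 \left(- 3 \left(1 - 3\right)\right)\right) - 41647 = \left(-2\right) \left(- \frac{1}{2}\right) \left(- 52 \left(\left(-3\right) \left(-2\right)\right)\right) - 41647 = 1 \left(\left(-52\right) 6\right) - 41647 = 1 \left(-312\right) - 41647 = -312 - 41647 = -41959$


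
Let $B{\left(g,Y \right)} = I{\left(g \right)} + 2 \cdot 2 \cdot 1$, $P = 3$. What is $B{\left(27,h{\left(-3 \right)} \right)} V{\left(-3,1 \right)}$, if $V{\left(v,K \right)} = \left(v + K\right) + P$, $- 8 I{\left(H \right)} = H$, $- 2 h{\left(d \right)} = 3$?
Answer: $\frac{5}{8} \approx 0.625$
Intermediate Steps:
$h{\left(d \right)} = - \frac{3}{2}$ ($h{\left(d \right)} = \left(- \frac{1}{2}\right) 3 = - \frac{3}{2}$)
$I{\left(H \right)} = - \frac{H}{8}$
$B{\left(g,Y \right)} = 4 - \frac{g}{8}$ ($B{\left(g,Y \right)} = - \frac{g}{8} + 2 \cdot 2 \cdot 1 = - \frac{g}{8} + 4 \cdot 1 = - \frac{g}{8} + 4 = 4 - \frac{g}{8}$)
$V{\left(v,K \right)} = 3 + K + v$ ($V{\left(v,K \right)} = \left(v + K\right) + 3 = \left(K + v\right) + 3 = 3 + K + v$)
$B{\left(27,h{\left(-3 \right)} \right)} V{\left(-3,1 \right)} = \left(4 - \frac{27}{8}\right) \left(3 + 1 - 3\right) = \left(4 - \frac{27}{8}\right) 1 = \frac{5}{8} \cdot 1 = \frac{5}{8}$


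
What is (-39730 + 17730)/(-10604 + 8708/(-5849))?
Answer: 8042375/3876969 ≈ 2.0744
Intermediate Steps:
(-39730 + 17730)/(-10604 + 8708/(-5849)) = -22000/(-10604 + 8708*(-1/5849)) = -22000/(-10604 - 8708/5849) = -22000/(-62031504/5849) = -22000*(-5849/62031504) = 8042375/3876969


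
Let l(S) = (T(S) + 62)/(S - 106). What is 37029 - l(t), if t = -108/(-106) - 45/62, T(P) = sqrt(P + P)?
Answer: 12862337969/347353 + 6*sqrt(175801)/347353 ≈ 37030.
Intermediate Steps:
T(P) = sqrt(2)*sqrt(P) (T(P) = sqrt(2*P) = sqrt(2)*sqrt(P))
t = 963/3286 (t = -108*(-1/106) - 45*1/62 = 54/53 - 45/62 = 963/3286 ≈ 0.29306)
l(S) = (62 + sqrt(2)*sqrt(S))/(-106 + S) (l(S) = (sqrt(2)*sqrt(S) + 62)/(S - 106) = (62 + sqrt(2)*sqrt(S))/(-106 + S))
37029 - l(t) = 37029 - (62 + sqrt(2)*sqrt(963/3286))/(-106 + 963/3286) = 37029 - (62 + sqrt(2)*(3*sqrt(351602)/3286))/(-347353/3286) = 37029 - (-3286)*(62 + 3*sqrt(175801)/1643)/347353 = 37029 - (-203732/347353 - 6*sqrt(175801)/347353) = 37029 + (203732/347353 + 6*sqrt(175801)/347353) = 12862337969/347353 + 6*sqrt(175801)/347353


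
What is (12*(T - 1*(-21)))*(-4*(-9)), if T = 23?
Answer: 19008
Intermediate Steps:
(12*(T - 1*(-21)))*(-4*(-9)) = (12*(23 - 1*(-21)))*(-4*(-9)) = (12*(23 + 21))*36 = (12*44)*36 = 528*36 = 19008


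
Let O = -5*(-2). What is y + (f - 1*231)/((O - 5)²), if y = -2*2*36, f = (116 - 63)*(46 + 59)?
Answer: 1734/25 ≈ 69.360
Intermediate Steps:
O = 10
f = 5565 (f = 53*105 = 5565)
y = -144 (y = -4*36 = -144)
y + (f - 1*231)/((O - 5)²) = -144 + (5565 - 1*231)/((10 - 5)²) = -144 + (5565 - 231)/(5²) = -144 + 5334/25 = 1734/25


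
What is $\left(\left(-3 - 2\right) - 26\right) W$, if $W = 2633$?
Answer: $-81623$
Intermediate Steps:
$\left(\left(-3 - 2\right) - 26\right) W = \left(\left(-3 - 2\right) - 26\right) 2633 = \left(-5 - 26\right) 2633 = \left(-31\right) 2633 = -81623$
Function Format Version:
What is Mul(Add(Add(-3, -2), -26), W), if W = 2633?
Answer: -81623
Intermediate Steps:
Mul(Add(Add(-3, -2), -26), W) = Mul(Add(Add(-3, -2), -26), 2633) = Mul(Add(-5, -26), 2633) = Mul(-31, 2633) = -81623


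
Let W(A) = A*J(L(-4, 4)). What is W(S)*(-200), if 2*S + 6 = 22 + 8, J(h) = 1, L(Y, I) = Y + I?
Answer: -2400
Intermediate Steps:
L(Y, I) = I + Y
S = 12 (S = -3 + (22 + 8)/2 = -3 + (½)*30 = -3 + 15 = 12)
W(A) = A (W(A) = A*1 = A)
W(S)*(-200) = 12*(-200) = -2400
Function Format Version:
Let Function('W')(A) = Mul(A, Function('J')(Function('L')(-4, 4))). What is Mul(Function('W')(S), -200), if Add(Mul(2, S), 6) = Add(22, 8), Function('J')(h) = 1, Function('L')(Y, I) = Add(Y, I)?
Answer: -2400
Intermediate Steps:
Function('L')(Y, I) = Add(I, Y)
S = 12 (S = Add(-3, Mul(Rational(1, 2), Add(22, 8))) = Add(-3, Mul(Rational(1, 2), 30)) = Add(-3, 15) = 12)
Function('W')(A) = A (Function('W')(A) = Mul(A, 1) = A)
Mul(Function('W')(S), -200) = Mul(12, -200) = -2400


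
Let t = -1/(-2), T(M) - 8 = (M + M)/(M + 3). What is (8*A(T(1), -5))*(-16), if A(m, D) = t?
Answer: -64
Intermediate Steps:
T(M) = 8 + 2*M/(3 + M) (T(M) = 8 + (M + M)/(M + 3) = 8 + (2*M)/(3 + M) = 8 + 2*M/(3 + M))
t = ½ (t = -1*(-½) = ½ ≈ 0.50000)
A(m, D) = ½
(8*A(T(1), -5))*(-16) = (8*(½))*(-16) = 4*(-16) = -64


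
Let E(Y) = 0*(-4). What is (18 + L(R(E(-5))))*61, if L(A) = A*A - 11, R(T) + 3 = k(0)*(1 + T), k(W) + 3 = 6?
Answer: 427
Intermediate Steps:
k(W) = 3 (k(W) = -3 + 6 = 3)
E(Y) = 0
R(T) = 3*T (R(T) = -3 + 3*(1 + T) = -3 + (3 + 3*T) = 3*T)
L(A) = -11 + A**2 (L(A) = A**2 - 11 = -11 + A**2)
(18 + L(R(E(-5))))*61 = (18 + (-11 + (3*0)**2))*61 = (18 + (-11 + 0**2))*61 = (18 + (-11 + 0))*61 = (18 - 11)*61 = 7*61 = 427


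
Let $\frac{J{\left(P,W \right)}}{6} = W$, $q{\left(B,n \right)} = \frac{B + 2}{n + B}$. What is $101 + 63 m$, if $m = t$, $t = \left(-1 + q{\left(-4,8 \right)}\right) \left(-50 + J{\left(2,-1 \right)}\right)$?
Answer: $5393$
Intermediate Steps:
$q{\left(B,n \right)} = \frac{2 + B}{B + n}$
$J{\left(P,W \right)} = 6 W$
$t = 84$ ($t = \left(-1 + \frac{2 - 4}{-4 + 8}\right) \left(-50 + 6 \left(-1\right)\right) = \left(-1 + \frac{1}{4} \left(-2\right)\right) \left(-50 - 6\right) = \left(-1 + \frac{1}{4} \left(-2\right)\right) \left(-56\right) = \left(-1 - \frac{1}{2}\right) \left(-56\right) = \left(- \frac{3}{2}\right) \left(-56\right) = 84$)
$m = 84$
$101 + 63 m = 101 + 63 \cdot 84 = 101 + 5292 = 5393$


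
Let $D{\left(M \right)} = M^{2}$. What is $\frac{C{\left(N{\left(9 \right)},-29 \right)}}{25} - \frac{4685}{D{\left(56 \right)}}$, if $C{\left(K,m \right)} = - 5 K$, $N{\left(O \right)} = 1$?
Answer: $- \frac{26561}{15680} \approx -1.6939$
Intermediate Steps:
$\frac{C{\left(N{\left(9 \right)},-29 \right)}}{25} - \frac{4685}{D{\left(56 \right)}} = \frac{\left(-5\right) 1}{25} - \frac{4685}{56^{2}} = \left(-5\right) \frac{1}{25} - \frac{4685}{3136} = - \frac{1}{5} - \frac{4685}{3136} = - \frac{26561}{15680}$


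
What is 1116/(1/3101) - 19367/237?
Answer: 820170325/237 ≈ 3.4606e+6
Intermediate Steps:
1116/(1/3101) - 19367/237 = 1116/(1/3101) - 19367*1/237 = 1116*3101 - 19367/237 = 3460716 - 19367/237 = 820170325/237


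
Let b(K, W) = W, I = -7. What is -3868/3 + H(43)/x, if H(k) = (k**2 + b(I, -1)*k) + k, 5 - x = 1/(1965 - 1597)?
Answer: -1690652/1839 ≈ -919.33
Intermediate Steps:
x = 1839/368 (x = 5 - 1/(1965 - 1597) = 5 - 1/368 = 1839/368 ≈ 4.9973)
H(k) = k**2 (H(k) = (k**2 - k) + k = k**2)
-3868/3 + H(43)/x = -3868/3 + 43**2/(1839/368) = -3868*1/3 + 1849*(368/1839) = -3868/3 + 680432/1839 = -1690652/1839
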